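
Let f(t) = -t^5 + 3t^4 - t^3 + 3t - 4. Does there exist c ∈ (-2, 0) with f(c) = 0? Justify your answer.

Yes, such a c exists.

f(-2) = 78 and f(0) = -4, which have opposite signs.
f is continuous everywhere (it is a polynomial), in particular on [-2, 0].
So by the Intermediate Value Theorem there is a c strictly between -2 and 0 with f(c) = 0.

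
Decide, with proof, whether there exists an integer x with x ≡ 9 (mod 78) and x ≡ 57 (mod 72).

gcd(78, 72) = 6. A simultaneous solution exists iff 9 ≡ 57 (mod 6); here 9 mod 6 = 3 = 57 mod 6, so it does.
Put x = 9 + 78t, so we need 78t ≡ 48 (mod 72), equivalently (divide by 6) 13t ≡ 8 (mod 12).
13 ≡ 1 (mod 12), so this reads 1t ≡ 8 (mod 12). So t ≡ 8 (mod 12).
Then x = 9 + 78·8 = 633.
Indeed 633 ≡ 9 (mod 78) and 633 ≡ 57 (mod 72).

x = 633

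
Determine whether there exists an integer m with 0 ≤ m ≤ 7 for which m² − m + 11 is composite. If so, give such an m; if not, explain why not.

No, no such integer m in that range exists.

The values for m = 0, 1, …, 7 are 11, 11, 13, 17, 23, 31, 41, 53, and each of these is prime.
So no value in the range makes the expression composite.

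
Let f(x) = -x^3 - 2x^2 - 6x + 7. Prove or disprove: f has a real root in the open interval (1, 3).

No such root exists.

Evaluate at the endpoints: f(1) = -2, f(3) = -56 — same sign (negative).
f'(x) = -3x^2 - 4x - 6 has discriminant (-4)² − 4·(-3)·(-6) = -56 < 0, so f' has no real roots and is negative for every real x.
Hence f is strictly decreasing on ℝ, and in particular on [1, 3]. A strictly monotone function with same-sign endpoint values stays negative on the whole interval, so f has no zero in (1, 3).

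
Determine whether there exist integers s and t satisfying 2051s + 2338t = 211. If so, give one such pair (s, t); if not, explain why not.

Any value of 2051s + 2338t is a multiple of gcd(2051, 2338) = 7.
However 211 leaves remainder 1 on division by 7.
Therefore 2051s + 2338t = 211 has no solution in integers.

No, no such integers exist.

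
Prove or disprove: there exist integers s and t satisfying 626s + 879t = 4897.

s = 203, t = -139

Since gcd(626, 879) = 1, every integer is an integer combination of 626 and 879.
Run the Euclidean algorithm on 879 and 626: 879 = 1·626 + 253, 626 = 2·253 + 120, 253 = 2·120 + 13, 120 = 9·13 + 3, 13 = 4·3 + 1, 3 = 3·1 + 0.
Unwinding: 1 = 13 − 4·3 = 13 − 4·(120 − 9·13) = −4·120 + 37·13 = −4·120 + 37·(253 − 2·120) = 37·253 − 78·120 = 37·253 − 78·(626 − 2·253) = −78·626 + 193·253 = −78·626 + 193·(879 − 1·626) = 193·879 − 271·626, i.e. 626·(-271) + 879·193 = 1.
Scaling by 4897 gives the particular solution (s, t) = (-1327087, 945121).
Shifting by a multiple of (879, −626) keeps it a solution: s = -1327087 + 1510·879 = 203, t = 945121 − 1510·626 = -139.
Check: 626·203 + 879·(-139) = 127078 − 122181 = 4897. ✓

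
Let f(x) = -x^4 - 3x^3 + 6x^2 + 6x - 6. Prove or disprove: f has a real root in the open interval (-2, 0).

Such a root exists.

f(-2) = 14 and f(0) = -6, which have opposite signs.
f is continuous everywhere (it is a polynomial), in particular on [-2, 0].
By the Intermediate Value Theorem f must vanish at some point of (-2, 0).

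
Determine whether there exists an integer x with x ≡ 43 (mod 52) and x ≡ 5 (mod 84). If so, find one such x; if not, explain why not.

There is no such integer.

Both moduli are multiples of 4 = gcd(52, 84), so any solution would satisfy x ≡ 43 and x ≡ 5 modulo 4 simultaneously.
These are incompatible: 43 − 5 = 38 is not divisible by 4.
Hence the system has no solution.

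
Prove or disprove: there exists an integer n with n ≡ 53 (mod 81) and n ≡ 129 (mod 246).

No such integer exists.

Both moduli are multiples of 3 = gcd(81, 246), so any solution would satisfy n ≡ 53 and n ≡ 129 modulo 3 simultaneously.
However 53 ≡ 2 and 129 ≡ 0 (mod 3), and 2 ≠ 0.
Therefore no such n exists.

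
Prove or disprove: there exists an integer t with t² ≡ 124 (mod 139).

t = 92

t = 92 works: 92² = 8464, and 8464 − 124 = 8340 = 60·139.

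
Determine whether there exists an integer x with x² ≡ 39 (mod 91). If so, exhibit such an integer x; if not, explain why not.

x = 65 works: 65² = 4225, and 4225 − 39 = 4186 = 46·91.

x = 65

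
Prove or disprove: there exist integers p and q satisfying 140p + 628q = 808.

p = 91, q = -19

Since gcd(140, 628) = 4 and 808 = 4·202, Bézout's identity guarantees a solution.
Dividing through by 4 reduces the equation to 35p + 157q = 202.
Dividing repeatedly: 157 = 4·35 + 17, 35 = 2·17 + 1, 17 = 17·1 + 0.
Back-substituting, 1 = 35 − 2·17 = 35 − 2·(157 − 4·35) = −2·157 + 9·35; that is, 35·9 + 157·(-2) = 1.
Times 202: 35·1818 + 157·(-404) = 202, so (1818, -404) solves it.
Shifting by a multiple of (157, −35) keeps it a solution: p = 1818 − 11·157 = 91, q = -404 + 11·35 = -19.
Check: 140·91 + 628·(-19) = 12740 − 11932 = 808. ✓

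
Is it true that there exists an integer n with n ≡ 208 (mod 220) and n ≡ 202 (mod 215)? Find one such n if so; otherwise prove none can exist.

No, no such integer exists.

Both moduli are multiples of 5 = gcd(220, 215), so any solution would satisfy n ≡ 208 and n ≡ 202 modulo 5 simultaneously.
However 208 ≡ 3 and 202 ≡ 2 (mod 5), and 3 ≠ 2.
Therefore no such n exists.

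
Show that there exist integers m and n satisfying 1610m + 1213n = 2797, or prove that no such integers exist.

1610 and 1213 are coprime, so 1610m + 1213n ranges over all of ℤ.
Dividing repeatedly: 1610 = 1·1213 + 397, 1213 = 3·397 + 22, 397 = 18·22 + 1, 22 = 22·1 + 0.
Back-substituting, 1 = 397 − 18·22 = 397 − 18·(1213 − 3·397) = −18·1213 + 55·397 = −18·1213 + 55·(1610 − 1·1213) = 55·1610 − 73·1213; that is, 1610·55 + 1213·(-73) = 1.
Times 2797: 1610·153835 + 1213·(-204181) = 2797, so (153835, -204181) solves it.
The general solution is m = 153835 + 1213k, n = -204181 − 1610k; taking k = -126 gives the smaller pair m = 997, n = -1321.
Check: 1610·997 + 1213·(-1321) = 1605170 − 1602373 = 2797. ✓

m = 997, n = -1321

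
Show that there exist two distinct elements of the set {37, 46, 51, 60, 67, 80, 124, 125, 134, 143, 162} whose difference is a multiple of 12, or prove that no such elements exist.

Residues mod 12: 37↦1, 46↦10, 51↦3, 60↦0, 67↦7, 80↦8, 124↦4, 125↦5, 134↦2, 143↦11, 162↦6.
All 11 residues are distinct, so no two elements differ by a multiple of 12.

There is no such pair.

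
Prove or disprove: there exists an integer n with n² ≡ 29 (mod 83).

Take n = 64. Then 64² = 4096 = 49·83 + 29, so 64² ≡ 29 (mod 83).

n = 64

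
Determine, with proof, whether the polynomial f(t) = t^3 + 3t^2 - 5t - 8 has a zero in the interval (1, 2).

Such a root exists.

f(1) = -9 and f(2) = 2, which have opposite signs.
f is continuous everywhere (it is a polynomial), in particular on [1, 2].
By the Intermediate Value Theorem f must vanish at some point of (1, 2).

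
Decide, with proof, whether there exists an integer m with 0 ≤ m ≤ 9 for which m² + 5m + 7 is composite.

m = 8

At m = 8: 8² + 5·8 + 7 = 111 = 3·37, which is composite.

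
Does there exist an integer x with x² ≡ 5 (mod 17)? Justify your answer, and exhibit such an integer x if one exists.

No such integer exists.

Squares mod 17 repeat after x = 8 (as (−x)² = x²); for x = 0..8 they are 0, 1, 4, 9, 16, 8, 2, 15, 13.
The set of squares mod 17 is therefore {0, 1, 2, 4, 8, 9, 13, 15, 16}, which does not contain 5.
Hence no integer x has x² ≡ 5 (mod 17).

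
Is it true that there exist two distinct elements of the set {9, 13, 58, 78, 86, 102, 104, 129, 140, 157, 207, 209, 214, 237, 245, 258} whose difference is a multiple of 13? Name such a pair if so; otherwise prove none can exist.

The pair (13, 78) works.

Reduce each element mod 13: 9↦9, 13↦0, 58↦6, 78↦0, 86↦8, 102↦11, 104↦0, 129↦12, 140↦10, 157↦1, 207↦12, 209↦1, 214↦6, 237↦3, 245↦11, 258↦11. The residue 0 repeats (at 13 and 78), and 78 − 13 = 65 = 5·13.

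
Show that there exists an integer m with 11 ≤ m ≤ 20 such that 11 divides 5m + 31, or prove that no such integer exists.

At m = 18 we get 5·18 + 31 = 121, and 121 = 11·11.

m = 18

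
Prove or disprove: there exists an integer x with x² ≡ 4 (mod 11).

Take x = 9. Then 9² = 81 = 7·11 + 4, so 9² ≡ 4 (mod 11).

x = 9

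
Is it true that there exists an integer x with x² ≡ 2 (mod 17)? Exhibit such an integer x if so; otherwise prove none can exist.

x = 6

x = 6 works: 6² = 36, and 36 − 2 = 34 = 2·17.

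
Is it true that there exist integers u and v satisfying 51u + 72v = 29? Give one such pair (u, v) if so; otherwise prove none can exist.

No, no such integers exist.

Both 51 and 72 are divisible by gcd(51, 72) = 3, hence so is any combination 51u + 72v.
But 29 = 3·9 + 2, so 3 ∤ 29.
So the equation is unsolvable over ℤ.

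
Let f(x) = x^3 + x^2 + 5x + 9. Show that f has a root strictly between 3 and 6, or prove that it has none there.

Evaluate at the endpoints: f(3) = 60, f(6) = 291 — same sign (positive).
The derivative f'(x) = 3x^2 + 2x + 5 is a quadratic with discriminant 2² − 4·3·5 = -56 < 0; it never vanishes, so it is always positive (sign of the leading coefficient).
So f is strictly increasing; between 3 and 6 its values lie between f(3) = 60 and f(6) = 291, all positive. Therefore f has no root in (3, 6).

No such root exists.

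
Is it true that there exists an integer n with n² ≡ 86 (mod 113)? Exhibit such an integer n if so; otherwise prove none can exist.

No such integer exists.

Apply Euler's criterion with the prime 113: 86 is a quadratic residue iff 86^56 ≡ 1 (mod 113), and a non-residue iff it is ≡ −1.
Repeated squaring mod 113: 86^2 = 7396 ≡ 51; 86^4 ≡ 51² = 2601 ≡ 2; 86^8 ≡ 2² = 4 ≡ 4; 86^16 ≡ 4² = 16 ≡ 16; 86^32 ≡ 16² = 256 ≡ 30.
Since 56 = 32 + 16 + 8, 86^56 ≡ 30 · 16 · 4; multiplying out mod 113: 30·16 = 480 ≡ 28, then 28·4 = 112 ≡ 112. Thus 86^56 ≡ 112 ≡ −1 (mod 113).
The value −1 means 86 is a non-residue modulo 113, so n² ≡ 86 (mod 113) is impossible.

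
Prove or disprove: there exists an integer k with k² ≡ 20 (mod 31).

k = 12

k = 12 works: 12² = 144, and 144 − 20 = 124 = 4·31.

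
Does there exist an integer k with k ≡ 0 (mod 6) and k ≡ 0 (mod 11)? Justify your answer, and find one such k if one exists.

gcd(6, 11) = 1, so the Chinese Remainder Theorem guarantees exactly one residue class mod 66 satisfying both.
Any solution of the first congruence is k = 0 + 6t; substituting into the second, 6t ≡ 0 − 0 ≡ 0 (mod 11).
t = 0 satisfies this.
With t = 0: k = 0 + 6·0 = 0.
Indeed 0 ≡ 0 (mod 6) and 0 ≡ 0 (mod 11).

k = 0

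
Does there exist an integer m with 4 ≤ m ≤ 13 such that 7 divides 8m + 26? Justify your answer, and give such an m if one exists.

Scanning upward from m = 4 gives 58, 66, 74, 82, 90, none divisible by 7. At m = 9 we get 8·9 + 26 = 98, and 98 = 7·14.

m = 9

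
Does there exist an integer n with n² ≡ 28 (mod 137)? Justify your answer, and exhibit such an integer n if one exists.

Take n = 113. Then 113² = 12769 = 93·137 + 28, so 113² ≡ 28 (mod 137).

n = 113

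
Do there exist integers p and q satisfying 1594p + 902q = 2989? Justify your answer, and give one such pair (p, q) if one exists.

No such integers exist.

Any value of 1594p + 902q is a multiple of gcd(1594, 902) = 2.
But 2989 = 2·1494 + 1, so 2 ∤ 2989.
Hence no integers p, q satisfy the equation.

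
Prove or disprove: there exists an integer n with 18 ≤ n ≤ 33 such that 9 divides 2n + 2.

n = 26

Try n = 26: 2·26 + 2 = 54 = 6·9, which is divisible by 9.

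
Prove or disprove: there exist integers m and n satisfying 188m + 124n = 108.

Since gcd(188, 124) = 4 and 108 = 4·27, Bézout's identity guarantees a solution.
Dividing through by 4 reduces the equation to 47m + 31n = 27.
Dividing repeatedly: 47 = 1·31 + 16, 31 = 1·16 + 15, 16 = 1·15 + 1, 15 = 15·1 + 0.
Back-substituting, 1 = 16 − 1·15 = 16 − (31 − 1·16) = −31 + 2·16 = −31 + 2·(47 − 1·31) = 2·47 − 3·31; that is, 47·2 + 31·(-3) = 1.
Times 27: 47·54 + 31·(-81) = 27, so (54, -81) solves it.
Shifting by a multiple of (31, −47) keeps it a solution: m = 54 − 1·31 = 23, n = -81 + 1·47 = -34.
Check: 188·23 + 124·(-34) = 4324 − 4216 = 108. ✓

m = 23, n = -34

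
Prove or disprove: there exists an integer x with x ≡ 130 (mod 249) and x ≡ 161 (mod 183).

No such integer exists.

Both moduli are multiples of 3 = gcd(249, 183), so any solution would satisfy x ≡ 130 and x ≡ 161 modulo 3 simultaneously.
These are incompatible: 130 − 161 = -31 is not divisible by 3.
Hence the system has no solution.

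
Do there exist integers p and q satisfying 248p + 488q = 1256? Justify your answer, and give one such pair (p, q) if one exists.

p = 9, q = -2

gcd(248, 488) = 8, and 8 divides 1256, so integer solutions exist.
Dividing through by 8 reduces the equation to 31p + 61q = 157.
Run the Euclidean algorithm on 61 and 31: 61 = 1·31 + 30, 31 = 1·30 + 1, 30 = 30·1 + 0.
Working back up the chain: 1 = 31 − 1·30 = 31 − (61 − 1·31) = −61 + 2·31. So 31·2 + 61·(-1) = 1.
Multiplying through by 157: p = 2·157 = 314, q = (-1)·157 = -157 is a solution.
Subtracting 5·61 from p and adding 5·31 to q gives the tidier solution (9, -2).
Indeed 248·9 + 488·(-2) = 2232 − 976 = 1256.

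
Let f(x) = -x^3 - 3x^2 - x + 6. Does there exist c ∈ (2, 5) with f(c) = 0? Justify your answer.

f(2) = -16 and f(5) = -199, both negative, so a sign-change argument is unavailable; we show f keeps this sign on the whole interval.
Substitute x = 2 + u, where 0 < u < 3 on the interval. Expanding, f(2 + u) = -u^3 - 9u^2 - 25u - 16.
The nonzero coefficients here are all negative, so for u > 0 every term is negative (or zero), and the constant term -16 is strictly negative.
Therefore f(x) < 0 throughout (2, 5), and f has no zero there.

No.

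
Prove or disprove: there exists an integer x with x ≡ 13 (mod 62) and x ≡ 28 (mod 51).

gcd(62, 51) = 1, so the Chinese Remainder Theorem guarantees exactly one residue class mod 3162 satisfying both.
Write x = 13 + 62t and require 13 + 62t ≡ 28 (mod 51), i.e. 62t ≡ 15 (mod 51).
62 ≡ 11 (mod 51), so this reads 11t ≡ 15 (mod 51). Invert 11 mod 51 by the Euclidean algorithm: 51 = 4·11 + 7, 11 = 1·7 + 4, 7 = 1·4 + 3, 4 = 1·3 + 1, 3 = 3·1 + 0; back-substituting, 1 = 4 − 1·3 = 4 − (7 − 1·4) = −7 + 2·4 = −7 + 2·(11 − 1·7) = 2·11 − 3·7 = 2·11 − 3·(51 − 4·11) = −3·51 + 14·11. Hence 11·14 ≡ 1, so 11⁻¹ ≡ 14 (mod 51).
Multiplying by 14: t ≡ 14·15 = 210 ≡ 6 (mod 51).
With t = 6: x = 13 + 62·6 = 385.
Indeed 385 ≡ 13 (mod 62) and 385 ≡ 28 (mod 51).

x = 385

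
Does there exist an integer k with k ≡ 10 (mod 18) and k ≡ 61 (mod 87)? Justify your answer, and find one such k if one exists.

Here gcd(18, 87) = 3, and both 10 and 61 leave remainder 1 mod 3, so the system is consistent.
Put k = 10 + 18t, so we need 18t ≡ 51 (mod 87), equivalently (divide by 3) 6t ≡ 17 (mod 29).
Note 6·5 = 30 ≡ 1 (mod 29) (as 30 − 1 = 1·29), so 6⁻¹ ≡ 5.
Multiplying by 5: t ≡ 5·17 = 85 ≡ 27 (mod 29).
Then k = 10 + 18·27 = 496.
Check: 496 mod 18 = 10, 496 mod 87 = 61. ✓

k = 496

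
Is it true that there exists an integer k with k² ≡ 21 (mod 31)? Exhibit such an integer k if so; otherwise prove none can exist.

Apply Euler's criterion with the prime 31: 21 is a quadratic residue iff 21^15 ≡ 1 (mod 31), and a non-residue iff it is ≡ −1.
Squaring successively (mod 31): 21^2 = 441 ≡ 7; 21^4 ≡ 7² = 49 ≡ 18; 21^8 ≡ 18² = 324 ≡ 14.
Since 15 = 8 + 4 + 2 + 1, 21^15 ≡ 14 · 18 · 7 · 21; multiplying out mod 31: 14·18 = 252 ≡ 4, then 4·7 = 28 ≡ 28, then 28·21 = 588 ≡ 30. Thus 21^15 ≡ 30 ≡ −1 (mod 31).
The value −1 means 21 is a non-residue modulo 31, so k² ≡ 21 (mod 31) is impossible.

No such integer exists.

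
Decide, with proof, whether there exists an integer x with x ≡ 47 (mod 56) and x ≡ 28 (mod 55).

x = 2063

Since 56 and 55 share no common factor, CRT says the pair of congruences has a solution (unique mod 3080).
Any solution of the first congruence is x = 47 + 56t; substituting into the second, 56t ≡ 28 − 47 ≡ 36 (mod 55).
56 ≡ 1 (mod 55), so this reads 1t ≡ 36 (mod 55). So t ≡ 36 (mod 55).
With t = 36: x = 47 + 56·36 = 2063.
Check: 2063 mod 56 = 47, 2063 mod 55 = 28. ✓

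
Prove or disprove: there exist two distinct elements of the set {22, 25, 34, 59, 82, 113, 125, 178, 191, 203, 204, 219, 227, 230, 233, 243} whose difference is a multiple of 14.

The pair (22, 204) works.

22 mod 14 = 8 and 204 mod 14 = 8, so 204 − 22 = 182 = 13·14.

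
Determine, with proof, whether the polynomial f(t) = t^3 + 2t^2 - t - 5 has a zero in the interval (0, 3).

Such a root exists.

f(0) = -5 and f(3) = 37, which have opposite signs.
Since f is a polynomial it is continuous on [0, 3].
By the Intermediate Value Theorem, f takes the value 0 somewhere in the open interval.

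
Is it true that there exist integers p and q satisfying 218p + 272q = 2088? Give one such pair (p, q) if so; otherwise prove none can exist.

Every value of 218p + 272q is a multiple of gcd(218, 272) = 2; since 2 ∣ 2088, solutions exist.
Dividing through by 2 reduces the equation to 109p + 136q = 1044.
Run the Euclidean algorithm on 136 and 109: 136 = 1·109 + 27, 109 = 4·27 + 1, 27 = 27·1 + 0.
Unwinding: 1 = 109 − 4·27 = 109 − 4·(136 − 1·109) = −4·136 + 5·109, i.e. 109·5 + 136·(-4) = 1.
Times 1044: 109·5220 + 136·(-4176) = 1044, so (5220, -4176) solves it.
Shifting by a multiple of (136, −109) keeps it a solution: p = 5220 − 38·136 = 52, q = -4176 + 38·109 = -34.
Check: 218·52 + 272·(-34) = 11336 − 9248 = 2088. ✓

p = 52, q = -34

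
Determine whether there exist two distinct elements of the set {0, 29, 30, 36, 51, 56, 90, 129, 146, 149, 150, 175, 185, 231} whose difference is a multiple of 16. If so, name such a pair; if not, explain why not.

There is no such pair.

Two integers differ by a multiple of 16 exactly when they have the same residue mod 16. The residues are 0↦0, 29↦13, 30↦14, 36↦4, 51↦3, 56↦8, 90↦10, 129↦1, 146↦2, 149↦5, 150↦6, 175↦15, 185↦9, 231↦7.
These 14 residues are pairwise different, hence no difference of two elements is divisible by 16.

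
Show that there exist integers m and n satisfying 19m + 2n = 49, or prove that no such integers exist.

Since gcd(19, 2) = 1, every integer is an integer combination of 19 and 2.
Euclidean algorithm: 19 = 9·2 + 1, 2 = 2·1 + 0.
Working back up the chain: 1 = 19 − 9·2. So 19·1 + 2·(-9) = 1.
Scaling by 49 gives the particular solution (m, n) = (49, -441).
Subtracting 24·2 from m and adding 24·19 to n gives the tidier solution (1, 15).
Indeed 19·1 + 2·15 = 19 + 30 = 49.

m = 1, n = 15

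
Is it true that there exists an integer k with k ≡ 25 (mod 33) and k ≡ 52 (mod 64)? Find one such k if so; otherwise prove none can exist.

The moduli 33 and 64 are coprime, so by the Chinese Remainder Theorem a unique solution modulo 2112 exists.
Any solution of the first congruence is k = 25 + 33t; substituting into the second, 33t ≡ 52 − 25 ≡ 27 (mod 64).
Note 33·33 = 1089 ≡ 1 (mod 64) (as 1089 − 1 = 17·64), so 33⁻¹ ≡ 33.
Multiplying by 33: t ≡ 33·27 = 891 ≡ 59 (mod 64).
Taking t = 59 gives k = 25 + 33·59 = 1972.
Verify: 1972 = 59·33 + 25 and 1972 = 30·64 + 52. ✓

k = 1972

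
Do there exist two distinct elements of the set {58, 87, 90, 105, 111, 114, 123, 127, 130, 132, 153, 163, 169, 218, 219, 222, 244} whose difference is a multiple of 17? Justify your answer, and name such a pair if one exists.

Residues mod 17: 58↦7, 87↦2, 90↦5, 105↦3, 111↦9, 114↦12, 123↦4, 127↦8, 130↦11, 132↦13, 153↦0, 163↦10, 169↦16, 218↦14, 219↦15, 222↦1, 244↦6.
No residue repeats among the 17 elements, so no pair has difference ≡ 0 (mod 17).

There is no such pair.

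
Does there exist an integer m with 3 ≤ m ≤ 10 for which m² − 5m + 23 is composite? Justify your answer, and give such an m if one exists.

No, no such integer m in that range exists.

The values for m = 3, 4, …, 10 are 17, 19, 23, 29, 37, 47, 59, 73, and each of these is prime.
So no value in the range makes the expression composite.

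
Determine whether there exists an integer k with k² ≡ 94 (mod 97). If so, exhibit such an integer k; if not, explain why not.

k = 71

k = 71 works: 71² = 5041, and 5041 − 94 = 4947 = 51·97.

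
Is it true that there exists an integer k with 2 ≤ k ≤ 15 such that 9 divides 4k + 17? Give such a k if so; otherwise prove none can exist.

k = 7

k = 7 works, since 4·7 + 17 = 45 = 5·9.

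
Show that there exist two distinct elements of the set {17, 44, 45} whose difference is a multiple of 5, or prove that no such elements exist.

Residues mod 5: 17↦2, 44↦4, 45↦0.
These 3 residues are pairwise different, hence no difference of two elements is divisible by 5.

No such pair exists.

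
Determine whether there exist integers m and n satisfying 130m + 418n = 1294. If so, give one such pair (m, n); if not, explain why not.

m = 145, n = -42

Since gcd(130, 418) = 2 and 1294 = 2·647, Bézout's identity guarantees a solution.
Dividing through by 2 reduces the equation to 65m + 209n = 647.
Run the Euclidean algorithm on 209 and 65: 209 = 3·65 + 14, 65 = 4·14 + 9, 14 = 1·9 + 5, 9 = 1·5 + 4, 5 = 1·4 + 1, 4 = 4·1 + 0.
Working back up the chain: 1 = 5 − 1·4 = 5 − (9 − 1·5) = −9 + 2·5 = −9 + 2·(14 − 1·9) = 2·14 − 3·9 = 2·14 − 3·(65 − 4·14) = −3·65 + 14·14 = −3·65 + 14·(209 − 3·65) = 14·209 − 45·65. So 65·(-45) + 209·14 = 1.
Multiplying through by 647: m = (-45)·647 = -29115, n = 14·647 = 9058 is a solution.
Adding 140·209 to m and subtracting 140·65 from n gives the tidier solution (145, -42).
Check: 130·145 + 418·(-42) = 18850 − 17556 = 1294. ✓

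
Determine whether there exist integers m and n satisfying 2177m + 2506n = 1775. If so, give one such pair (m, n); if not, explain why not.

There are no such integers.

Both 2177 and 2506 are divisible by gcd(2177, 2506) = 7, hence so is any combination 2177m + 2506n.
But 1775 is not a multiple of 7 (it leaves remainder 4).
Therefore 2177m + 2506n = 1775 has no solution in integers.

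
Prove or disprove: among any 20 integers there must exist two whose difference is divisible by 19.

Each integer lies in one of the 19 residue classes modulo 19.
Placing 20 integers into 19 classes, some class receives at least two — say a and b.
Equal remainders mean a − b ≡ 0 (mod 19), so 19 divides their difference.

Yes, this is always true.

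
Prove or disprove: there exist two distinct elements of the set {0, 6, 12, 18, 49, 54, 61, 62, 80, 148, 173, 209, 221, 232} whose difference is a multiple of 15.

Two integers differ by a multiple of 15 exactly when they have the same residue mod 15. The residues are 0↦0, 6↦6, 12↦12, 18↦3, 49↦4, 54↦9, 61↦1, 62↦2, 80↦5, 148↦13, 173↦8, 209↦14, 221↦11, 232↦7.
All 14 residues are distinct, so no two elements differ by a multiple of 15.

No, no such pair exists.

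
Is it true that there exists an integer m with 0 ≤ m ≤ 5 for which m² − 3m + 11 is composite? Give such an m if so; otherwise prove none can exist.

At m = 4: 4² − 3·4 + 11 = 15 = 3·5, which is composite.

m = 4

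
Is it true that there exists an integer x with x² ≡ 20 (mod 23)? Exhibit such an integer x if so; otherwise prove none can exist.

Apply Euler's criterion with the prime 23: 20 is a quadratic residue iff 20^11 ≡ 1 (mod 23), and a non-residue iff it is ≡ −1.
Squaring successively (mod 23): 20^2 = 400 ≡ 9; 20^4 ≡ 9² = 81 ≡ 12; 20^8 ≡ 12² = 144 ≡ 6.
Since 11 = 8 + 2 + 1, 20^11 ≡ 6 · 9 · 20; multiplying out mod 23: 6·9 = 54 ≡ 8, then 8·20 = 160 ≡ 22. Thus 20^11 ≡ 22 ≡ −1 (mod 23).
The value −1 means 20 is a non-residue modulo 23, so x² ≡ 20 (mod 23) is impossible.

There is no such integer.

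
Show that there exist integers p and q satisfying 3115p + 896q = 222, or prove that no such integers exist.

gcd(3115, 896) = 7, so every integer of the form 3115p + 896q is a multiple of 7.
But 222 is not a multiple of 7 (it leaves remainder 5).
Hence no integers p, q satisfy the equation.

No, no such integers exist.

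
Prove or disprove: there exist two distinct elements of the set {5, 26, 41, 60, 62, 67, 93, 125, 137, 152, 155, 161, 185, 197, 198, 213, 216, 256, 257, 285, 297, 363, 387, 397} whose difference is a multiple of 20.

5 and 125 are such a pair.

Both 5 and 125 leave remainder 5 on division by 20; their difference 120 = 6·20 is a multiple of 20.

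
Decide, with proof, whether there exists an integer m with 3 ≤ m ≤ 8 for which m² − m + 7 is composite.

At m = 7: 7² − 7 + 7 = 49 = 7·7, which is composite.

m = 7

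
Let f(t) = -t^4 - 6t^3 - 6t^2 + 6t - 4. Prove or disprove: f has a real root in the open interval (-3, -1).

Such a root exists.

f(-3) = 5 and f(-1) = -11, which have opposite signs.
Since f is a polynomial it is continuous on [-3, -1].
By the Intermediate Value Theorem f must vanish at some point of (-3, -1).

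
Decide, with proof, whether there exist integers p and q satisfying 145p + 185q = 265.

gcd(145, 185) = 5, and 5 divides 265, so integer solutions exist.
Dividing through by 5 reduces the equation to 29p + 37q = 53.
Run the Euclidean algorithm on 37 and 29: 37 = 1·29 + 8, 29 = 3·8 + 5, 8 = 1·5 + 3, 5 = 1·3 + 2, 3 = 1·2 + 1, 2 = 2·1 + 0.
Unwinding: 1 = 3 − 1·2 = 3 − (5 − 1·3) = −5 + 2·3 = −5 + 2·(8 − 1·5) = 2·8 − 3·5 = 2·8 − 3·(29 − 3·8) = −3·29 + 11·8 = −3·29 + 11·(37 − 1·29) = 11·37 − 14·29, i.e. 29·(-14) + 37·11 = 1.
Multiplying through by 53: p = (-14)·53 = -742, q = 11·53 = 583 is a solution.
Adding 21·37 to p and subtracting 21·29 from q gives the tidier solution (35, -26).
Indeed 145·35 + 185·(-26) = 5075 − 4810 = 265.

p = 35, q = -26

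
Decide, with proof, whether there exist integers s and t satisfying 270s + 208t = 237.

No such integers exist.

gcd(270, 208) = 2, so every integer of the form 270s + 208t is a multiple of 2.
But 237 is not a multiple of 2 (it leaves remainder 1).
Hence no integers s, t satisfy the equation.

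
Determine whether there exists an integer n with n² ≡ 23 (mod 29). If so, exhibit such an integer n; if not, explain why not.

n = 9

n = 9 works: 9² = 81, and 81 − 23 = 58 = 2·29.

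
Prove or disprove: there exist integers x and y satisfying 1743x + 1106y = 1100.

There are no such integers.

gcd(1743, 1106) = 7, so every integer of the form 1743x + 1106y is a multiple of 7.
But 1100 is not a multiple of 7 (it leaves remainder 1).
Hence no integers x, y satisfy the equation.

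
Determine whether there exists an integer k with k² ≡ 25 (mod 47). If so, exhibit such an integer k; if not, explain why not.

k = 5

Take k = 5. Then 5² = 25, and since 0 ≤ 25 < 47 this is already reduced: 5² ≡ 25 (mod 47).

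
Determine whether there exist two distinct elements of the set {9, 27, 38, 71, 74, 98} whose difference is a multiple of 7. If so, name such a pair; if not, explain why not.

Residues mod 7: 9↦2, 27↦6, 38↦3, 71↦1, 74↦4, 98↦0.
These 6 residues are pairwise different, hence no difference of two elements is divisible by 7.

No such pair exists.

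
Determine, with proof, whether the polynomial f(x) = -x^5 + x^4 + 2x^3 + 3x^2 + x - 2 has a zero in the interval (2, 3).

Such a root exists.

f(2) = 12 and f(3) = -80, which have opposite signs.
As a polynomial, f is continuous on every closed interval.
By the Intermediate Value Theorem f must vanish at some point of (2, 3).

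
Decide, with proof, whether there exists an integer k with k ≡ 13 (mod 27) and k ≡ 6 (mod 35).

Since 27 and 35 share no common factor, CRT says the pair of congruences has a solution (unique mod 945).
Any solution of the first congruence is k = 13 + 27t; substituting into the second, 27t ≡ 6 − 13 ≡ 28 (mod 35).
To invert 27 modulo 35: 35 = 1·27 + 8, 27 = 3·8 + 3, 8 = 2·3 + 2, 3 = 1·2 + 1, 2 = 2·1 + 0, and unwinding, 1 = 3 − 1·2 = 3 − (8 − 2·3) = −8 + 3·3 = −8 + 3·(27 − 3·8) = 3·27 − 10·8 = 3·27 − 10·(35 − 1·27) = −10·35 + 13·27. Thus 27⁻¹ ≡ 13 (mod 35).
Multiplying by 13: t ≡ 13·28 = 364 ≡ 14 (mod 35).
With t = 14: k = 13 + 27·14 = 391.
Verify: 391 = 14·27 + 13 and 391 = 11·35 + 6. ✓

k = 391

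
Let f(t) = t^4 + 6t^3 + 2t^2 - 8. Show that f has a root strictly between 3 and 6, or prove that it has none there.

f(3) = 253 and f(6) = 2656, both positive, so a sign-change argument is unavailable; we show f keeps this sign on the whole interval.
Substitute t = 3 + u, where 0 < u < 3 on the interval. Expanding, f(3 + u) = u^4 + 18u^3 + 110u^2 + 282u + 253.
The nonzero coefficients here are all positive, so for u > 0 every term is positive (or zero), and the constant term 253 is strictly positive.
Therefore f(t) > 0 throughout (3, 6), and f has no zero there.

f has no root in that interval.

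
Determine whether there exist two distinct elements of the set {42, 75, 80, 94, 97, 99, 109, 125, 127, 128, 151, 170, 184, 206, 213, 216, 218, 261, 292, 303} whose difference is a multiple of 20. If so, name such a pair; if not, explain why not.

Residues mod 20: 42↦2, 75↦15, 80↦0, 94↦14, 97↦17, 99↦19, 109↦9, 125↦5, 127↦7, 128↦8, 151↦11, 170↦10, 184↦4, 206↦6, 213↦13, 216↦16, 218↦18, 261↦1, 292↦12, 303↦3.
These 20 residues are pairwise different, hence no difference of two elements is divisible by 20.

No such pair exists.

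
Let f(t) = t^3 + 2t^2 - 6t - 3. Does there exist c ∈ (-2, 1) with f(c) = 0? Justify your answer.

Yes, f has a root in the interval.

f(-2) = 9 and f(1) = -6, which have opposite signs.
f is continuous everywhere (it is a polynomial), in particular on [-2, 1].
By the Intermediate Value Theorem f must vanish at some point of (-2, 1).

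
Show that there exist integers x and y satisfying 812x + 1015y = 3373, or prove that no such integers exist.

No such integers exist.

gcd(812, 1015) = 203, so every integer of the form 812x + 1015y is a multiple of 203.
However 3373 leaves remainder 125 on division by 203.
Hence no integers x, y satisfy the equation.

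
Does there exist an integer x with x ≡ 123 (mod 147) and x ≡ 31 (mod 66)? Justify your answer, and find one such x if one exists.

There is no such integer.

Reduce both congruences modulo 3, which divides 147 and 66: they say x ≡ 123 (mod 3) and x ≡ 31 (mod 3).
These are incompatible: 123 − 31 = 92 is not divisible by 3.
Therefore no such x exists.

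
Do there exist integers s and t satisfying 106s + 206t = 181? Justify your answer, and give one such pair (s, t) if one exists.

Any value of 106s + 206t is a multiple of gcd(106, 206) = 2.
But 181 = 2·90 + 1, so 2 ∤ 181.
Hence no integers s, t satisfy the equation.

No such integers exist.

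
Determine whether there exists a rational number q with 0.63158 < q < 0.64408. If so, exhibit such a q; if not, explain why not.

q = 7/11

Look for a denominator N such that an integer falls strictly between N·0.63158 and N·0.64408. N = 11 works: 11·0.63158 = 6.94738 < 7 < 7.08488 = 11·0.64408.
So q = 7/11 works: it is a ratio of integers, and dividing 11·0.63158 < 7 < 11·0.64408 through by 11 gives 0.63158 < 7/11 < 0.64408.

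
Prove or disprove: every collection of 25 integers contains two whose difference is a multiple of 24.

Partition the integers by their residue mod 24; there are 24 classes.
Placing 25 integers into 24 classes, some class receives at least two — say a and b.
Their difference a − b is then a multiple of 24.

Yes, this is always true.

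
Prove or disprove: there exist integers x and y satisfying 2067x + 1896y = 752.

There are no such integers.

gcd(2067, 1896) = 3, so every integer of the form 2067x + 1896y is a multiple of 3.
But 752 is not a multiple of 3 (it leaves remainder 2).
Therefore 2067x + 1896y = 752 has no solution in integers.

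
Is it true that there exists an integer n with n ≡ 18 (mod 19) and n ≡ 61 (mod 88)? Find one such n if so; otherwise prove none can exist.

gcd(19, 88) = 1, so the Chinese Remainder Theorem guarantees exactly one residue class mod 1672 satisfying both.
Write n = 18 + 19t and require 18 + 19t ≡ 61 (mod 88), i.e. 19t ≡ 43 (mod 88).
Note 19·51 = 969 ≡ 1 (mod 88) (as 969 − 1 = 11·88), so 19⁻¹ ≡ 51.
Therefore t ≡ 51·43 = 2193 ≡ 81 (mod 88).
Taking t = 81 gives n = 18 + 19·81 = 1557.
Verify: 1557 = 81·19 + 18 and 1557 = 17·88 + 61. ✓

n = 1557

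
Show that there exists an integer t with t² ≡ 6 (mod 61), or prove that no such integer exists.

There is no such integer.

61 is prime, so by Euler's criterion 6 is a square mod 61 iff 6^((61−1)/2) = 6^30 ≡ 1 (mod 61).
Repeated squaring mod 61: 6^2 = 36 ≡ 36; 6^4 ≡ 36² = 1296 ≡ 15; 6^8 ≡ 15² = 225 ≡ 42; 6^16 ≡ 42² = 1764 ≡ 56.
Since 30 = 16 + 8 + 4 + 2, 6^30 ≡ 56 · 42 · 15 · 36; multiplying out mod 61: 56·42 = 2352 ≡ 34, then 34·15 = 510 ≡ 22, then 22·36 = 792 ≡ 60. Thus 6^30 ≡ 60 ≡ −1 (mod 61).
The value −1 means 6 is a non-residue modulo 61, so t² ≡ 6 (mod 61) is impossible.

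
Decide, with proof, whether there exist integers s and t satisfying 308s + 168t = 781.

There are no such integers.

Any value of 308s + 168t is a multiple of gcd(308, 168) = 28.
But 781 = 28·27 + 25, so 28 ∤ 781.
Therefore 308s + 168t = 781 has no solution in integers.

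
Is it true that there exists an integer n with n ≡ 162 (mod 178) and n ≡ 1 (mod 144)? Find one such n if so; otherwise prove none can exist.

Reduce both congruences modulo 2, which divides 178 and 144: they say n ≡ 162 (mod 2) and n ≡ 1 (mod 2).
However 162 ≡ 0 and 1 ≡ 1 (mod 2), and 0 ≠ 1.
So no integer satisfies both congruences.

There is no such integer.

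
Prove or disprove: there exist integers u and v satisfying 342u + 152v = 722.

u = 3, v = -2

gcd(342, 152) = 38, and 38 divides 722, so integer solutions exist.
Dividing through by 38 reduces the equation to 9u + 4v = 19.
Euclidean algorithm: 9 = 2·4 + 1, 4 = 4·1 + 0.
Back-substituting, 1 = 9 − 2·4; that is, 9·1 + 4·(-2) = 1.
Scaling by 19 gives the particular solution (u, v) = (19, -38).
Shifting by a multiple of (4, −9) keeps it a solution: u = 19 − 4·4 = 3, v = -38 + 4·9 = -2.
Check: 342·3 + 152·(-2) = 1026 − 304 = 722. ✓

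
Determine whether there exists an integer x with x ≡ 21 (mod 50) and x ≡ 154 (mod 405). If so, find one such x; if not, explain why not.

No, no such integer exists.

Both moduli are multiples of 5 = gcd(50, 405), so any solution would satisfy x ≡ 21 and x ≡ 154 modulo 5 simultaneously.
These are incompatible: 21 − 154 = -133 is not divisible by 5.
Therefore no such x exists.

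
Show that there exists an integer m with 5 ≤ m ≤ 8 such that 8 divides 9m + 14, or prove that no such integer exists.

No such integer m in that range exists.

The values of 9m + 14 for m = 5, 6, 7, 8 are 59, 68, 77, 86; reduced mod 8 these are 3, 4, 5, 6.
None is 0, so 8 never divides 9m + 14 on this range.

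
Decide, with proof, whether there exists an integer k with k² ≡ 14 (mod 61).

Take k = 40. Then 40² = 1600 = 26·61 + 14, so 40² ≡ 14 (mod 61).

k = 40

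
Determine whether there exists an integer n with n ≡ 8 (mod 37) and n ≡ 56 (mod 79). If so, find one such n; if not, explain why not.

gcd(37, 79) = 1, so the Chinese Remainder Theorem guarantees exactly one residue class mod 2923 satisfying both.
Any solution of the first congruence is n = 8 + 37t; substituting into the second, 37t ≡ 56 − 8 ≡ 48 (mod 79).
To invert 37 modulo 79: 79 = 2·37 + 5, 37 = 7·5 + 2, 5 = 2·2 + 1, 2 = 2·1 + 0, and unwinding, 1 = 5 − 2·2 = 5 − 2·(37 − 7·5) = −2·37 + 15·5 = −2·37 + 15·(79 − 2·37) = 15·79 − 32·37. Thus 37⁻¹ ≡ -32 ≡ 47 (mod 79).
Therefore t ≡ 47·48 = 2256 ≡ 44 (mod 79).
Taking t = 44 gives n = 8 + 37·44 = 1636.
Indeed 1636 ≡ 8 (mod 37) and 1636 ≡ 56 (mod 79).

n = 1636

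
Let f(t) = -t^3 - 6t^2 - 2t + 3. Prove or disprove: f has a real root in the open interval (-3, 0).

Yes, f has a root in the interval.

f(-3) = -18 and f(0) = 3, which have opposite signs.
As a polynomial, f is continuous on every closed interval.
By the Intermediate Value Theorem f must vanish at some point of (-3, 0).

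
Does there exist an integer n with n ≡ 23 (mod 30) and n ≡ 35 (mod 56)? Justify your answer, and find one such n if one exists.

The moduli are not coprime: gcd(30, 56) = 2. Compatibility requires 2 ∣ (35 − 23) = 12, which holds, so solutions exist.
The integers ≡ 23 (mod 30) are 23, 53, 83, 113, 143, 173, 203, …; their remainders mod 56 are 23, 53, 27, 1, 31, 5, 35, so n = 203 is the first that is ≡ 35 (mod 56).
Verify: 203 = 6·30 + 23 and 203 = 3·56 + 35. ✓

n = 203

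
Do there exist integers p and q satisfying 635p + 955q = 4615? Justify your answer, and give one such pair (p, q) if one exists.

p = 96, q = -59

Since gcd(635, 955) = 5 and 4615 = 5·923, Bézout's identity guarantees a solution.
Dividing through by 5 reduces the equation to 127p + 191q = 923.
Dividing repeatedly: 191 = 1·127 + 64, 127 = 1·64 + 63, 64 = 1·63 + 1, 63 = 63·1 + 0.
Back-substituting, 1 = 64 − 1·63 = 64 − (127 − 1·64) = −127 + 2·64 = −127 + 2·(191 − 1·127) = 2·191 − 3·127; that is, 127·(-3) + 191·2 = 1.
Multiplying through by 923: p = (-3)·923 = -2769, q = 2·923 = 1846 is a solution.
The general solution is p = -2769 + 191k, q = 1846 − 127k; taking k = 15 gives the smaller pair p = 96, q = -59.
Check: 635·96 + 955·(-59) = 60960 − 56345 = 4615. ✓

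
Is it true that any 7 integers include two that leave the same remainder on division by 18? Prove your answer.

Take the 7 consecutive integers 34, 35, …, 40: their residues mod 18 are all distinct because 7 ≤ 18.
Hence this collection has no pair with equal remainders mod 18, disproving the claim.

No; for instance {34, 35, 36, 37, 38, 39, 40} is a counterexample.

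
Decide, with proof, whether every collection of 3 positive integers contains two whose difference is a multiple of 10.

Consider the 3 integers 16, 17, 18. They lie in distinct residue classes modulo 10, since 3 ≤ 10.
No two share a residue, so no pair has difference divisible by 10; the claim fails for this set.

No; for instance {16, 17, 18} is a counterexample.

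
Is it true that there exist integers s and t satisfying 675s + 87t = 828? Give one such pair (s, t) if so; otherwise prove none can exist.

gcd(675, 87) = 3, and 3 divides 828, so integer solutions exist.
Dividing through by 3 reduces the equation to 225s + 29t = 276.
Run the Euclidean algorithm on 225 and 29: 225 = 7·29 + 22, 29 = 1·22 + 7, 22 = 3·7 + 1, 7 = 7·1 + 0.
Working back up the chain: 1 = 22 − 3·7 = 22 − 3·(29 − 1·22) = −3·29 + 4·22 = −3·29 + 4·(225 − 7·29) = 4·225 − 31·29. So 225·4 + 29·(-31) = 1.
Scaling by 276 gives the particular solution (s, t) = (1104, -8556).
The general solution is s = 1104 + 29k, t = -8556 − 225k; taking k = -38 gives the smaller pair s = 2, t = -6.
Indeed 675·2 + 87·(-6) = 1350 − 522 = 828.

s = 2, t = -6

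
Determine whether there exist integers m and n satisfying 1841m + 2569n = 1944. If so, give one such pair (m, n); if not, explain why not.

Both 1841 and 2569 are divisible by gcd(1841, 2569) = 7, hence so is any combination 1841m + 2569n.
But 1944 is not a multiple of 7 (it leaves remainder 5).
Therefore 1841m + 2569n = 1944 has no solution in integers.

No, no such integers exist.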